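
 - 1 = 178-179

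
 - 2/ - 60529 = 2/60529=0.00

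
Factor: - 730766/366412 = - 2^ (  -  1)*47^(  -  1 )*191^1*1913^1*1949^(-1) = -365383/183206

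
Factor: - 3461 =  - 3461^1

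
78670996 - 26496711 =52174285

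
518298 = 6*86383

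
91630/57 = 1607 + 31/57 = 1607.54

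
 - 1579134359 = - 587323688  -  991810671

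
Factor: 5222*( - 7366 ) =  - 2^2 * 7^1*29^1*127^1*373^1 = - 38465252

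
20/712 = 5/178=0.03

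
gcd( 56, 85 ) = 1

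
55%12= 7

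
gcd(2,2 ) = 2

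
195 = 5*39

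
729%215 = 84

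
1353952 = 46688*29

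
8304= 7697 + 607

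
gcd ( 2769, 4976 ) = 1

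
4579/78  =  4579/78 = 58.71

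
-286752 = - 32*8961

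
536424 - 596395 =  - 59971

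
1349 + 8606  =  9955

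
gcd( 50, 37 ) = 1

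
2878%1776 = 1102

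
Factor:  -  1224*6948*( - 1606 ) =2^6*3^4*11^1 *17^1*73^1*193^1  =  13657989312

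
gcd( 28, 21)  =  7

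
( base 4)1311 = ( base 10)117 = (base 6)313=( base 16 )75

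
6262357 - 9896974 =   -  3634617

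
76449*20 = 1528980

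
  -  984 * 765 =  - 752760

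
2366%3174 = 2366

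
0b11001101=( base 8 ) 315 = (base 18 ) B7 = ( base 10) 205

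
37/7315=37/7315 = 0.01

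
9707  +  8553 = 18260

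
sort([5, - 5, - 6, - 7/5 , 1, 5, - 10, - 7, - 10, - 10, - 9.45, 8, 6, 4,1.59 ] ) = [- 10, - 10, - 10, - 9.45 , - 7 , - 6, - 5, - 7/5,1 , 1.59  ,  4,5,  5 , 6,  8]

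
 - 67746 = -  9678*7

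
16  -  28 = -12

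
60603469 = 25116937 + 35486532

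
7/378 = 1/54   =  0.02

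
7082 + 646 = 7728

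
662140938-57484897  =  604656041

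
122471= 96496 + 25975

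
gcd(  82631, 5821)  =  1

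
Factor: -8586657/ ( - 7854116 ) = 2^( - 2)*3^2*61^(-1 )*131^1*7283^1*32189^(-1 ) 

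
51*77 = 3927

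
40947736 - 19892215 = 21055521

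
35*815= 28525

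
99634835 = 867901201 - 768266366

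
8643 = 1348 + 7295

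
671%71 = 32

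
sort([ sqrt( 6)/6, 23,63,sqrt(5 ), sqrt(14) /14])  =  [ sqrt(14) /14,sqrt(6) /6,sqrt(5),23, 63 ]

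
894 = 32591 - 31697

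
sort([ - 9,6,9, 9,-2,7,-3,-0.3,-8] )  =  [ - 9,-8 , - 3, - 2,  -  0.3, 6 , 7 , 9, 9 ]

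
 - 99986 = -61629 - 38357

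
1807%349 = 62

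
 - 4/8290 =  - 2/4145= - 0.00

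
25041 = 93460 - 68419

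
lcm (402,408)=27336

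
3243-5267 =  - 2024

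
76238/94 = 38119/47 = 811.04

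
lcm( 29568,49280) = 147840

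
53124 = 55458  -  2334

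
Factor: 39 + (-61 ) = - 2^1*11^1 = - 22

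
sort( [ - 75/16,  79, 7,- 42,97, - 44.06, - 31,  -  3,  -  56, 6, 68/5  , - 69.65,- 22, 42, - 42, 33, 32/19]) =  [ - 69.65, - 56,  -  44.06, - 42,-42, - 31,-22 , -75/16, - 3,32/19, 6, 7, 68/5  ,  33,  42,79, 97]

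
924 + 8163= 9087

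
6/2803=6/2803 = 0.00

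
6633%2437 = 1759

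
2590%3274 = 2590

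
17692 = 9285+8407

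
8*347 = 2776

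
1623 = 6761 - 5138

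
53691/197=272 +107/197 = 272.54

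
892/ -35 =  - 26 + 18/35 = - 25.49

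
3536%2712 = 824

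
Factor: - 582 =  - 2^1*3^1*97^1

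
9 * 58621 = 527589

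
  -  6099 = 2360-8459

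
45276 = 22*2058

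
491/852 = 491/852 = 0.58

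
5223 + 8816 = 14039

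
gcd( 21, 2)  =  1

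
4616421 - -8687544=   13303965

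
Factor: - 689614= -2^1 * 344807^1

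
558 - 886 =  - 328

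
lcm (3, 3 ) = 3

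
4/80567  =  4/80567 = 0.00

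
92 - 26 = 66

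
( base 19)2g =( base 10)54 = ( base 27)20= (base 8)66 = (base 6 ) 130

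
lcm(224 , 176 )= 2464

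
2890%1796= 1094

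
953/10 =953/10= 95.30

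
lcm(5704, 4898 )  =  450616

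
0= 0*(-9016)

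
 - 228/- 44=5 + 2/11 = 5.18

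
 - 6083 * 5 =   -  30415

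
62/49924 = 31/24962  =  0.00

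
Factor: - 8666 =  - 2^1*7^1*619^1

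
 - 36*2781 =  - 100116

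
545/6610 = 109/1322= 0.08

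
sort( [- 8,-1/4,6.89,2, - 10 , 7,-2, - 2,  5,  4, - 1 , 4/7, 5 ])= [-10, - 8,- 2, - 2, - 1,  -  1/4 , 4/7,  2,4, 5, 5,  6.89 , 7 ]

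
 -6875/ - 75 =91 + 2/3= 91.67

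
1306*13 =16978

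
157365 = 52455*3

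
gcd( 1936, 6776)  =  968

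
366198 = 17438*21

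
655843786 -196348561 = 459495225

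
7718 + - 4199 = 3519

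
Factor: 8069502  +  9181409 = 17250911=29^1*31^2*619^1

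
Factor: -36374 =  - 2^1*13^1*1399^1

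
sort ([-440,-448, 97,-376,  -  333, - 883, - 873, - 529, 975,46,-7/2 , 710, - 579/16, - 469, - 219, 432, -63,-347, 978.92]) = [ - 883,  -  873, - 529, - 469, - 448, - 440,-376, - 347 , - 333, - 219, - 63,-579/16 ,-7/2,  46 , 97,  432,710,  975,978.92 ]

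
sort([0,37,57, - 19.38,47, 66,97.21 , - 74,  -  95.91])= [ - 95.91, - 74, - 19.38, 0, 37,47,57,66, 97.21]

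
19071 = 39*489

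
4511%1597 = 1317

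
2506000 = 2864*875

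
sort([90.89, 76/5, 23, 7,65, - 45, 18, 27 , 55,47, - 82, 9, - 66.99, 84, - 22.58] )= [ - 82, - 66.99, - 45,  -  22.58, 7, 9,76/5,18, 23,27, 47, 55,65,84, 90.89 ]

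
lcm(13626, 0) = 0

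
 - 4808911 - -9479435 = 4670524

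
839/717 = 1 + 122/717   =  1.17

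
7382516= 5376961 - - 2005555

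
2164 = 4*541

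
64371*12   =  772452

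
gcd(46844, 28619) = 1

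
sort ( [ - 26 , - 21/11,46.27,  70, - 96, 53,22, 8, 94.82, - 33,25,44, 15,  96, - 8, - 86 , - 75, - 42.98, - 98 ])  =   [ - 98, - 96, - 86 , - 75 , - 42.98, - 33, - 26,-8 , -21/11, 8,15,22,25, 44, 46.27 , 53, 70,94.82,  96 ]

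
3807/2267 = 1 + 1540/2267 =1.68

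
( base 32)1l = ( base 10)53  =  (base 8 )65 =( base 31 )1m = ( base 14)3b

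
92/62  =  1 + 15/31 =1.48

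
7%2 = 1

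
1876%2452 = 1876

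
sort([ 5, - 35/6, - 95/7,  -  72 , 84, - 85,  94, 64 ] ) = [ - 85, - 72, - 95/7, - 35/6, 5, 64, 84, 94 ]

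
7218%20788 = 7218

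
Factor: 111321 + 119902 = 231223^1 =231223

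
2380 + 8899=11279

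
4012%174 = 10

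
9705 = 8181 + 1524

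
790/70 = 11 + 2/7 = 11.29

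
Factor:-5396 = -2^2*19^1* 71^1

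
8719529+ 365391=9084920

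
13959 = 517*27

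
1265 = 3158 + - 1893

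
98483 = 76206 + 22277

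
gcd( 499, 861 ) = 1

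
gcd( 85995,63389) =1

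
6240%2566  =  1108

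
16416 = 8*2052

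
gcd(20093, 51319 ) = 1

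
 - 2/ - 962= 1/481=0.00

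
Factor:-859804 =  - 2^2*11^1*19541^1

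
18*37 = 666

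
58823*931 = 54764213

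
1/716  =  1/716  =  0.00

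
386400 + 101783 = 488183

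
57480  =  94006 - 36526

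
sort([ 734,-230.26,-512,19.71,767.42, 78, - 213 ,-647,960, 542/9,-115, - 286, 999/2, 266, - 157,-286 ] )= [  -  647,-512, - 286, - 286,  -  230.26, - 213,-157, - 115, 19.71, 542/9, 78, 266, 999/2,734, 767.42, 960] 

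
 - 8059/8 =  - 8059/8 = - 1007.38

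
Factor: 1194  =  2^1 *3^1*199^1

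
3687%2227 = 1460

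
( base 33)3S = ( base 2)1111111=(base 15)87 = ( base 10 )127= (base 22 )5H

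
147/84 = 1 + 3/4 = 1.75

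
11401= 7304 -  - 4097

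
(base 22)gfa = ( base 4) 1332110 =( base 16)1F94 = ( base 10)8084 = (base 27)B2B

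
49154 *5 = 245770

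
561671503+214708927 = 776380430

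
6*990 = 5940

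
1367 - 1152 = 215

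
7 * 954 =6678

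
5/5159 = 5/5159 = 0.00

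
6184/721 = 6184/721 =8.58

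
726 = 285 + 441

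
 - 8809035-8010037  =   - 16819072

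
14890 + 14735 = 29625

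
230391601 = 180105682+50285919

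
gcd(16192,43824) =176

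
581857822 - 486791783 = 95066039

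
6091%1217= 6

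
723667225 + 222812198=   946479423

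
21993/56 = 21993/56 = 392.73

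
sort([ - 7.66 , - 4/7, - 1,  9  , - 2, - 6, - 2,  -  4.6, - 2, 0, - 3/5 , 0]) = [-7.66, - 6, - 4.6,  -  2, - 2, - 2, - 1,-3/5, - 4/7,  0, 0, 9]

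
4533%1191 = 960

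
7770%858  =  48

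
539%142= 113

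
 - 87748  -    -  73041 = -14707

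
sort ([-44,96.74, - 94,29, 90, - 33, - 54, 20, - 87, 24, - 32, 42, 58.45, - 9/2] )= [ - 94, -87, - 54, - 44 , - 33, - 32, - 9/2, 20,24,29,42,58.45,  90, 96.74]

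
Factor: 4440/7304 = 3^1*5^1*11^( - 1)*37^1*83^( - 1 ) = 555/913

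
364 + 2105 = 2469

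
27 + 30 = 57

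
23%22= 1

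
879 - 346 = 533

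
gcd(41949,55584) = 9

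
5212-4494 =718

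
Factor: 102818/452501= 2^1*7^( - 1)* 101^1 * 127^( - 1) = 202/889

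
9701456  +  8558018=18259474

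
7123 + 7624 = 14747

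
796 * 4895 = 3896420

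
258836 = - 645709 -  - 904545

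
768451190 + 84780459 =853231649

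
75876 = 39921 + 35955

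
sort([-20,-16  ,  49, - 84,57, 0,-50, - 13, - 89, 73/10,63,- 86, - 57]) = [-89,-86,-84,-57, - 50, - 20, - 16,-13,  0,  73/10,  49,57, 63 ] 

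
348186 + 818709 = 1166895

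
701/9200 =701/9200 = 0.08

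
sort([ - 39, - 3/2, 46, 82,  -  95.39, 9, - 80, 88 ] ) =[ - 95.39, - 80 ,-39, - 3/2, 9, 46,82, 88] 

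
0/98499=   0 = 0.00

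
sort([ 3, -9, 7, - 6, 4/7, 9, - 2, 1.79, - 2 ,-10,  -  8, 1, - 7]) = [ - 10,-9, - 8, - 7, - 6, - 2, - 2,4/7, 1,  1.79, 3,7, 9]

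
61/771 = 61/771 = 0.08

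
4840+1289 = 6129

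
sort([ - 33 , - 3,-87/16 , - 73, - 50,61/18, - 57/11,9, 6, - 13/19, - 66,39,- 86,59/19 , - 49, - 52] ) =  [ - 86,-73,  -  66 , - 52, -50,-49,  -  33, - 87/16, - 57/11, - 3 , - 13/19, 59/19 , 61/18,6,  9, 39]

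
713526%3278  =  2200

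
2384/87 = 2384/87 = 27.40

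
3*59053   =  177159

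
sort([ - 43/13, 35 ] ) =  [- 43/13,35]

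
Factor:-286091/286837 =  - 767/769 = - 13^1*59^1 * 769^( - 1)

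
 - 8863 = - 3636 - 5227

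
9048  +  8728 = 17776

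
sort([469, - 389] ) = [ - 389 , 469 ]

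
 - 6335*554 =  - 3509590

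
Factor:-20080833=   -  3^1*6693611^1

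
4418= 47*94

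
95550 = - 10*( - 9555 )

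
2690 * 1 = 2690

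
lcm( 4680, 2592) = 168480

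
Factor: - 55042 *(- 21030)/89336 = 22260255/1718 = 2^( - 1)*3^1 * 5^1 * 29^1*73^1*701^1*859^( - 1)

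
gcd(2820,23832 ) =12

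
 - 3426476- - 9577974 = 6151498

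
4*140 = 560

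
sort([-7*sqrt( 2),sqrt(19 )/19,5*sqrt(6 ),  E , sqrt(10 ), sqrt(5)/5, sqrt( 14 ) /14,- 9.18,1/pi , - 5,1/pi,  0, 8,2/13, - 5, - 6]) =[ - 7*sqrt( 2), - 9.18,  -  6, - 5,-5, 0,2/13, sqrt ( 19)/19,sqrt(14)/14,1/pi,  1/pi, sqrt( 5 ) /5,  E, sqrt(10 ),8,5 * sqrt( 6 )]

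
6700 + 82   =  6782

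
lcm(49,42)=294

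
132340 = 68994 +63346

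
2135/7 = 305 = 305.00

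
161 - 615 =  - 454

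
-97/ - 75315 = 97/75315 = 0.00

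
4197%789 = 252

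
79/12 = 6 + 7/12 = 6.58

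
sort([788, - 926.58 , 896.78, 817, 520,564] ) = [ - 926.58, 520,  564, 788,817, 896.78 ]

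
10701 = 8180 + 2521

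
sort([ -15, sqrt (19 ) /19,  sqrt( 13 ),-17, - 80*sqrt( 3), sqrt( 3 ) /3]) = [ - 80 * sqrt( 3) , - 17, -15,sqrt(19)/19, sqrt(  3)/3  ,  sqrt( 13 )] 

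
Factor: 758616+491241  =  3^3*7^1*17^1*389^1  =  1249857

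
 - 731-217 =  - 948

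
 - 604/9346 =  - 302/4673 = - 0.06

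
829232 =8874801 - 8045569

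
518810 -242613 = 276197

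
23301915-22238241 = 1063674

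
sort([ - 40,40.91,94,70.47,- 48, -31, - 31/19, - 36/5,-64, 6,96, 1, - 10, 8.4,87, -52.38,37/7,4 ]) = [ -64,  -  52.38, - 48, - 40, - 31, - 10, - 36/5, - 31/19,1,4,37/7, 6, 8.4,40.91,70.47, 87,94,96]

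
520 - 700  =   - 180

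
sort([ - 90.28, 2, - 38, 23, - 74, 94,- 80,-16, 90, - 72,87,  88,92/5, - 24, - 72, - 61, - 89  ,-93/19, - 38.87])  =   [ - 90.28 , - 89  , - 80, - 74, - 72, - 72, - 61, - 38.87, - 38 ,-24, - 16, - 93/19,2,92/5,23,87,88, 90, 94]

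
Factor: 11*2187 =24057 = 3^7*11^1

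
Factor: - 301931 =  - 7^1*43133^1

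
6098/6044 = 1 + 27/3022 = 1.01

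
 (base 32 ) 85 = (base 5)2021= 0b100000101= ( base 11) 218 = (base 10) 261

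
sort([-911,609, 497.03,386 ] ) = [  -  911,386, 497.03,609]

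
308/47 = 6 + 26/47 = 6.55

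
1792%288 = 64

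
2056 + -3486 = - 1430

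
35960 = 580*62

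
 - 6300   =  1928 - 8228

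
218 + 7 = 225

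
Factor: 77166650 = 2^1*5^2*11^1*173^1*811^1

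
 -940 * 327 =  - 307380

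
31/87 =31/87 = 0.36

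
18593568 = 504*36892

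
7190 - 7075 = 115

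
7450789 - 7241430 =209359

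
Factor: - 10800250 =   -  2^1 * 5^3*43201^1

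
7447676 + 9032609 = 16480285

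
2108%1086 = 1022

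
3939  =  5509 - 1570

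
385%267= 118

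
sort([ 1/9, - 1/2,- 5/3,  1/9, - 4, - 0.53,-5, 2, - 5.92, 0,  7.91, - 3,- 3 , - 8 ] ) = [  -  8 , - 5.92 , - 5, - 4, - 3,-3, - 5/3, - 0.53,- 1/2,  0, 1/9,1/9,2 , 7.91 ]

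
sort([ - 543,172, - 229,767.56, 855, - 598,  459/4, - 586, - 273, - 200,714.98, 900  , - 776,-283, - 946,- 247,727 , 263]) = [ - 946, -776, - 598, - 586, - 543, - 283,-273, - 247, - 229, - 200, 459/4, 172, 263, 714.98,727, 767.56, 855,900]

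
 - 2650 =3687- 6337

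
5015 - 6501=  - 1486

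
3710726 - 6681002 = - 2970276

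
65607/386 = 169+ 373/386 = 169.97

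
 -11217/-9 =1246 + 1/3 = 1246.33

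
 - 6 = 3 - 9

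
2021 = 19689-17668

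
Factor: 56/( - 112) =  - 1/2 = - 2^( - 1)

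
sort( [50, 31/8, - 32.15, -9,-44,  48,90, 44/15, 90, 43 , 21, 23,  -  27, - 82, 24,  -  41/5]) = [ - 82, - 44, - 32.15, -27, - 9, - 41/5, 44/15, 31/8, 21, 23, 24,43, 48, 50, 90, 90]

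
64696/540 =16174/135 = 119.81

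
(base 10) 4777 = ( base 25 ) 7G2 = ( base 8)11251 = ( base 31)4U3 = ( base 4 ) 1022221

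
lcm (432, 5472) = 16416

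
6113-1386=4727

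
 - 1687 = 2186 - 3873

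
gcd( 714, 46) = 2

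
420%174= 72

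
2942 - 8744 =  - 5802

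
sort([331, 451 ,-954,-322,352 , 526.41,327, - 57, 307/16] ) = [ - 954, - 322,-57, 307/16, 327,331, 352 , 451, 526.41] 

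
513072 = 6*85512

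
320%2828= 320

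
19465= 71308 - 51843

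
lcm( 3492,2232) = 216504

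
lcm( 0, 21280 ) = 0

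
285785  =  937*305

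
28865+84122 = 112987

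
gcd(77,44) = 11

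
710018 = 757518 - 47500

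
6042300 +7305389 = 13347689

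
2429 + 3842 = 6271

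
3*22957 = 68871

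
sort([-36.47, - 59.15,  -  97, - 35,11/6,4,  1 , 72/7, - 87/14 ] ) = [ - 97, - 59.15, - 36.47, - 35, -87/14,1,11/6, 4  ,  72/7 ]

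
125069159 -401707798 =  - 276638639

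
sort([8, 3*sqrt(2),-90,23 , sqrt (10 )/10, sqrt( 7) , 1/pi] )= [-90 , sqrt ( 10)/10, 1/pi,sqrt(7 ), 3*sqrt(2),8, 23 ] 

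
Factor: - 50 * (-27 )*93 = 125550  =  2^1*3^4*5^2 * 31^1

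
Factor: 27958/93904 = 13979/46952 = 2^( - 3) * 7^1*1997^1*5869^(  -  1)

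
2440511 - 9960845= -7520334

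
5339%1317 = 71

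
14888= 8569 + 6319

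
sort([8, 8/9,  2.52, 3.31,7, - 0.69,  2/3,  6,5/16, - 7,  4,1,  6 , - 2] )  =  [ - 7, - 2, - 0.69,  5/16,2/3,  8/9, 1 , 2.52,  3.31,4,  6, 6,7, 8]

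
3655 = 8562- 4907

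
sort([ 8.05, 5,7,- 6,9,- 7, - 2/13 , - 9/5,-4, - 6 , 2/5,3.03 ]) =[ - 7, - 6,  -  6, - 4,-9/5, - 2/13,2/5  ,  3.03, 5,7 , 8.05,9 ]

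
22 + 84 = 106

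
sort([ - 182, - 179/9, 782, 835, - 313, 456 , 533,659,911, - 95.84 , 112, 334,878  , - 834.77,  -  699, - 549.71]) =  [ - 834.77, - 699, - 549.71,-313, - 182 ,-95.84, - 179/9, 112, 334,456 , 533, 659, 782, 835, 878,911 ]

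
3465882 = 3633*954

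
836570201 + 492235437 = 1328805638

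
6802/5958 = 3401/2979 =1.14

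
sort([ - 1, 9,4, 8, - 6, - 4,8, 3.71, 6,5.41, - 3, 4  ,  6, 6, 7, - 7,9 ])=[ - 7, - 6, - 4, - 3,  -  1 , 3.71, 4 , 4, 5.41,6, 6,  6,7, 8,8, 9, 9 ]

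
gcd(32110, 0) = 32110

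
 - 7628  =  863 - 8491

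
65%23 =19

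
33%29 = 4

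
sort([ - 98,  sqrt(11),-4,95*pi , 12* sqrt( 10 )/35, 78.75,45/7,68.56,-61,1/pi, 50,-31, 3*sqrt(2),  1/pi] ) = [ - 98,- 61, - 31, - 4,1/pi,1/pi, 12*sqrt( 10) /35, sqrt ( 11),3*sqrt( 2),  45/7, 50,68.56,78.75,  95 * pi ] 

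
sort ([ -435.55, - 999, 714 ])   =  [ - 999, - 435.55, 714]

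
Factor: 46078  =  2^1*23039^1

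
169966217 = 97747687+72218530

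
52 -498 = - 446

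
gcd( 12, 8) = 4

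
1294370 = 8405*154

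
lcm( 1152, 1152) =1152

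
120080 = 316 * 380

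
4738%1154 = 122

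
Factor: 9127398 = 2^1*3^1*7^1*217319^1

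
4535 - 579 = 3956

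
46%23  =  0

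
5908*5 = 29540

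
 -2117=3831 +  - 5948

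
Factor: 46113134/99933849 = 2^1*3^( - 2 )*43^( - 1)*71^( - 1)*3637^( - 1 )*23056567^1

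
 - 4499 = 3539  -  8038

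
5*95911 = 479555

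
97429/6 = 16238+1/6 = 16238.17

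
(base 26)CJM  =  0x21b4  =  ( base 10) 8628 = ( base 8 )20664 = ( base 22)HI4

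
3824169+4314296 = 8138465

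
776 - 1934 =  - 1158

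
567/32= 567/32= 17.72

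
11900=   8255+3645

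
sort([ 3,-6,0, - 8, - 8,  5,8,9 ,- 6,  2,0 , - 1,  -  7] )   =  [-8,-8 , - 7, - 6, - 6, - 1,0, 0,2,3,5, 8, 9]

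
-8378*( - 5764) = 48290792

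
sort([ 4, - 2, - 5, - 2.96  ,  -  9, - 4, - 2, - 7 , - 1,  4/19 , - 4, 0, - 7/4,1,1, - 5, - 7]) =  [ - 9, - 7, - 7, - 5, - 5, - 4, - 4, - 2.96, - 2, - 2 , - 7/4, - 1,0,  4/19,1, 1,4] 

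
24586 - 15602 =8984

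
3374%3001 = 373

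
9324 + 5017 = 14341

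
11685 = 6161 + 5524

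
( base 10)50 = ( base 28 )1m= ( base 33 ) 1h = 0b110010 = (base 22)26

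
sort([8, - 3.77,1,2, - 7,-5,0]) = [ - 7, - 5,-3.77, 0, 1,2, 8 ]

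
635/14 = 45 + 5/14 = 45.36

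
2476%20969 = 2476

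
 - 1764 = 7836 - 9600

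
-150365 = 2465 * ( - 61 )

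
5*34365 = 171825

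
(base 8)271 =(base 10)185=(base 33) 5K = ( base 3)20212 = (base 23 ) 81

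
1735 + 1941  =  3676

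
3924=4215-291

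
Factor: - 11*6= - 66 = -  2^1*3^1*11^1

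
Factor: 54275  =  5^2 * 13^1*167^1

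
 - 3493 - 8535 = - 12028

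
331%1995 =331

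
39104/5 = 39104/5 = 7820.80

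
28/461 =28/461  =  0.06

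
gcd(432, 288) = 144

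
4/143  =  4/143 = 0.03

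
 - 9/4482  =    -  1/498 = - 0.00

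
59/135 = 59/135 = 0.44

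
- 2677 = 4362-7039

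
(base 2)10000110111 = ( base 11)8A1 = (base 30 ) 15T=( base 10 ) 1079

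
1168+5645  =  6813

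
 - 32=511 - 543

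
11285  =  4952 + 6333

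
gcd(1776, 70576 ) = 16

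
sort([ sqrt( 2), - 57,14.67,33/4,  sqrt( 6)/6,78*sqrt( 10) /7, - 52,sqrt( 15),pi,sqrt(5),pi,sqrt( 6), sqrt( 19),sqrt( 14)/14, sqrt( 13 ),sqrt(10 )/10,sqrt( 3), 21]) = [ -57, - 52 , sqrt( 14 ) /14 , sqrt( 10) /10,  sqrt(6 )/6,sqrt( 2),sqrt(3),sqrt(5),sqrt(6),pi, pi , sqrt( 13),sqrt (15 ), sqrt(19),  33/4,  14.67,21, 78*sqrt( 10) /7 ] 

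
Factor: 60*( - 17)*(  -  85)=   2^2*3^1*5^2 *17^2 = 86700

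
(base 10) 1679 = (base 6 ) 11435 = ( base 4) 122033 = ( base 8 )3217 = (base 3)2022012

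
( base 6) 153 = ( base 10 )69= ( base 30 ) 29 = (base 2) 1000101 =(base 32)25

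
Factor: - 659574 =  - 2^1 * 3^2*36643^1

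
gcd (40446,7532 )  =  14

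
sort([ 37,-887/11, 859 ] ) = [ - 887/11, 37,859]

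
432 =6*72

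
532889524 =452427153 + 80462371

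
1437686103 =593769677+843916426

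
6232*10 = 62320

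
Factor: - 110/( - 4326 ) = 55/2163= 3^( - 1 ) * 5^1*7^( - 1)*11^1*103^( -1 )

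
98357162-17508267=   80848895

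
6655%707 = 292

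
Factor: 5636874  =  2^1*3^1*199^1*4721^1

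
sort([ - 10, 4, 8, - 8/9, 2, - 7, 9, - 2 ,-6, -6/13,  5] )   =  [ - 10,-7,-6, - 2, - 8/9, - 6/13, 2,4, 5, 8, 9] 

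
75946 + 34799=110745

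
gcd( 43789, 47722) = 1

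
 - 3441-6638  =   - 10079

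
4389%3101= 1288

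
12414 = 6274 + 6140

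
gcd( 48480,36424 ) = 8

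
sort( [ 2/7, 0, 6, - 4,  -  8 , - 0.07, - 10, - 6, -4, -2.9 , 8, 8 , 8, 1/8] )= [ - 10,- 8, - 6,- 4,-4, -2.9, - 0.07, 0,1/8,2/7,  6,8, 8, 8] 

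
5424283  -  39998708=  - 34574425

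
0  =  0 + 0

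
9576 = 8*1197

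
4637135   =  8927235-4290100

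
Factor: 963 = 3^2*107^1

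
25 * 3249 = 81225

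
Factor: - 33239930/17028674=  - 874735/448123 =-5^1*13^( - 1 )*17^1*41^1*251^1*34471^(-1)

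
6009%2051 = 1907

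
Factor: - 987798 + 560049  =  -3^1*7^1*20369^1 = - 427749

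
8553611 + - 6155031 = 2398580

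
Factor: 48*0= 0 =0^1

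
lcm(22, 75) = 1650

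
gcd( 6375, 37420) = 5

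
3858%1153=399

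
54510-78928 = -24418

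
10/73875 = 2/14775 = 0.00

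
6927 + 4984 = 11911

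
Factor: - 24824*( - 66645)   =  1654395480=2^3* 3^2*5^1*29^1*107^1*1481^1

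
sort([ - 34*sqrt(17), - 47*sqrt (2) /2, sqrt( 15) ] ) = [ -34*sqrt(17 ), - 47*sqrt (2 ) /2 , sqrt( 15 ) ]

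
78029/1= 78029 = 78029.00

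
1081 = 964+117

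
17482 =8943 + 8539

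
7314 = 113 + 7201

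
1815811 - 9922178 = -8106367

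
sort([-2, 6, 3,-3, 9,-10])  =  [ - 10, - 3, -2,3 , 6 , 9]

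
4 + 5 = 9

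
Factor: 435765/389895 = 17^( - 1)*19^1 = 19/17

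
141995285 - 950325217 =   -  808329932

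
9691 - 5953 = 3738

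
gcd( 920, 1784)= 8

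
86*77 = 6622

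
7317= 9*813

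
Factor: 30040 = 2^3 * 5^1*751^1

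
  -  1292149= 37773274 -39065423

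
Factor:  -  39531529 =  - 39531529^1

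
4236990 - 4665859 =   -  428869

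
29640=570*52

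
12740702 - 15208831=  - 2468129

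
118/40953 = 118/40953 = 0.00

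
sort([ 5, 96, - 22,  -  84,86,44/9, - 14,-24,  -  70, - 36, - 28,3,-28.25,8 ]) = [-84,-70, - 36, - 28.25,  -  28 ,- 24, - 22 , - 14, 3,44/9,5,8,86, 96 ]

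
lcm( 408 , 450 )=30600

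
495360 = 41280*12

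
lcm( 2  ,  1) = 2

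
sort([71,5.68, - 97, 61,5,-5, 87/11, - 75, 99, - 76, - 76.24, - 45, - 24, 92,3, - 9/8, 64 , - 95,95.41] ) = [-97, - 95, - 76.24, - 76, - 75, - 45, - 24, - 5, - 9/8, 3,5, 5.68, 87/11, 61 , 64,71, 92,95.41, 99 ] 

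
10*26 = 260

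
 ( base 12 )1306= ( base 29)2GK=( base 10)2166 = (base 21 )4j3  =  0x876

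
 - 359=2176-2535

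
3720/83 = 3720/83=   44.82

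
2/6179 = 2/6179 = 0.00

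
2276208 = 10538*216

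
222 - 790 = -568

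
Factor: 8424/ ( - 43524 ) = -6/31 = - 2^1*3^1*31^( - 1 ) 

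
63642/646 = 98 + 167/323 = 98.52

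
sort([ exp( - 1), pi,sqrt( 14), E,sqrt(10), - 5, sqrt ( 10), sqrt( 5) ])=[ - 5,exp( - 1),sqrt(5 ), E, pi,  sqrt( 10),  sqrt( 10),  sqrt( 14) ] 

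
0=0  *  895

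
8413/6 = 8413/6 = 1402.17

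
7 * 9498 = 66486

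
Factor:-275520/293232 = - 140/149=- 2^2*5^1*7^1*149^( - 1)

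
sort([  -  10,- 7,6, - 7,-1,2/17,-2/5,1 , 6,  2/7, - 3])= [ - 10,-7, -7,-3, - 1,  -  2/5, 2/17, 2/7 , 1,  6 , 6] 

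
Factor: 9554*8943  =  85441422  =  2^1*3^1* 11^1*17^1*271^1 *281^1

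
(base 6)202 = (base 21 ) 3b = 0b1001010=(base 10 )74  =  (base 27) 2K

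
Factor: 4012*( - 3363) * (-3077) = 41515979412=2^2*3^1*17^2*19^1*59^2 * 181^1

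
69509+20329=89838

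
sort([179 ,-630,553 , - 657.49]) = [ - 657.49 ,-630 , 179, 553]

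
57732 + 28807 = 86539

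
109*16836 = 1835124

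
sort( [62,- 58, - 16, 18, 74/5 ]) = [-58, -16,74/5,18, 62]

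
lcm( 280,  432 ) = 15120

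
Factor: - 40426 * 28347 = -1145955822 = - 2^1*3^1*11^1*17^1 * 29^1*41^1*859^1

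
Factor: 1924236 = 2^2*3^4*5939^1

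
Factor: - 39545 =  - 5^1*11^1*719^1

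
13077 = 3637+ 9440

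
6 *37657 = 225942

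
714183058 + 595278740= 1309461798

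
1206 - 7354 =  - 6148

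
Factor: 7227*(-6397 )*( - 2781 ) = 128568741939=3^5*11^1 * 73^1*103^1 * 6397^1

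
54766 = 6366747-6311981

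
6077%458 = 123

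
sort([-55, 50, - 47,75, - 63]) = [  -  63, - 55, - 47, 50,75]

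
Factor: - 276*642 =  - 177192 = - 2^3*3^2*23^1*107^1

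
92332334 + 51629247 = 143961581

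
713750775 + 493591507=1207342282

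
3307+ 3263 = 6570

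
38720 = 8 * 4840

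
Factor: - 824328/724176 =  - 2^(-1) * 47^(  -  1) *107^1 = - 107/94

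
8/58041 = 8/58041 = 0.00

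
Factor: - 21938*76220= - 2^3 * 5^1*7^1*37^1*103^1  *1567^1 = - 1672114360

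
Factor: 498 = 2^1 * 3^1* 83^1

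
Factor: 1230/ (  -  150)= - 41/5 = - 5^(-1 )*41^1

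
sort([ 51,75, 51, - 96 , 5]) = [ -96, 5, 51, 51, 75 ] 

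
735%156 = 111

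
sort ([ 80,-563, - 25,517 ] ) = [ -563,  -  25, 80, 517]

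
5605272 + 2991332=8596604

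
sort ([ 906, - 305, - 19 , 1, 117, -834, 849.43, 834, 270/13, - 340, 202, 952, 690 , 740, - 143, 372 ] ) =[ - 834 , - 340, - 305, - 143,-19, 1,270/13, 117,202, 372,690,740,834, 849.43,906,  952]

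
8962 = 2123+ 6839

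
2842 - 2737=105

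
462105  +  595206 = 1057311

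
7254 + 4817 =12071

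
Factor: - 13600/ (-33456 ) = 2^1*3^( - 1 )*5^2*41^( - 1 ) = 50/123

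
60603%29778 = 1047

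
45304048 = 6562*6904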